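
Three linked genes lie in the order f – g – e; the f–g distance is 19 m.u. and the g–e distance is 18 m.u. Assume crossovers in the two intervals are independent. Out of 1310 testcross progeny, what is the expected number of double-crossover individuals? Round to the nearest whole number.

45

Map distances give recombination frequencies of 0.190 and 0.180 for the two intervals.
With no interference, expected double-crossover frequency = 0.190 × 0.180 = 0.03420.
Expected number = 0.03420 × 1310 = 44.80 ≈ 45.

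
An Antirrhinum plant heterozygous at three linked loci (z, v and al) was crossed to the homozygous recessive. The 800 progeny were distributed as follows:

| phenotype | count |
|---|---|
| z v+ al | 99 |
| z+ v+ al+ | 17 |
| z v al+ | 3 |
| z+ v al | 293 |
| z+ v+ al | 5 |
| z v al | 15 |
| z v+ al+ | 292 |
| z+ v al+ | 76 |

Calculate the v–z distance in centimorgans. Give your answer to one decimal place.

5.0 centimorgans

The two most frequent reciprocal classes, z v+ al+ and z+ v al, are the parental types, so the F1 was z v+ al+ / z+ v al.
The two rarest classes, z v al+ and z+ v+ al, are the double crossovers. Comparing them with the parentals, only the v allele has switched, so v is the middle locus and the order is al – v – z.
Crossovers in the v–z interval produce the single-crossover classes z+ v+ al+ and z v al (17 + 15 = 32) plus the double crossovers (8).
RF(v–z) = (32 + 8) / 800 = 40/800 = 0.0500 → 5.0 centimorgans.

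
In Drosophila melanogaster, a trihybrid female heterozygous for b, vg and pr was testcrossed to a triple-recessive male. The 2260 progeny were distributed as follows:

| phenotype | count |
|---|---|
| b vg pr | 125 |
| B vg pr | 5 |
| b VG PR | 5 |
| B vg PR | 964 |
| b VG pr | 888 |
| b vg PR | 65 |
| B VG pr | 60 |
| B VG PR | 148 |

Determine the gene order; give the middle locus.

The two most frequent reciprocal classes, B vg PR and b VG pr, are the parental types, so the F1 was B vg PR / b VG pr.
The two rarest classes, B vg pr and b VG PR, are the double crossovers. Comparing them with the parentals, only the pr allele has switched, so pr is the middle locus and the order is b – pr – vg.

pr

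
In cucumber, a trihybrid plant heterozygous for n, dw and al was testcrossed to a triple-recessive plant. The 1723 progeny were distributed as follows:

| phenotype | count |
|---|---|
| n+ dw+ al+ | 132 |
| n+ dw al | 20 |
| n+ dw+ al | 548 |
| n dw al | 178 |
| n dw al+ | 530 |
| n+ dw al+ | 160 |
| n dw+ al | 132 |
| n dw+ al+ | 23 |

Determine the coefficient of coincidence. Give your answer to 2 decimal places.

The two most frequent reciprocal classes, n dw al+ and n+ dw+ al, are the parental types, so the F1 was n dw al+ / n+ dw+ al.
The two rarest classes, n dw+ al+ and n+ dw al, are the double crossovers. Comparing them with the parentals, only the dw allele has switched, so dw is the middle locus and the order is n – dw – al.
n–dw: (292 + 43)/1723 = 0.1944; dw–al: (310 + 43)/1723 = 0.2049.
Expected DCO frequency = 0.1944 × 0.2049 ≈ 0.03983; observed = 43/1723 ≈ 0.02496.
Coefficient of coincidence = 0.02496/0.03983 ≈ 0.63.

0.63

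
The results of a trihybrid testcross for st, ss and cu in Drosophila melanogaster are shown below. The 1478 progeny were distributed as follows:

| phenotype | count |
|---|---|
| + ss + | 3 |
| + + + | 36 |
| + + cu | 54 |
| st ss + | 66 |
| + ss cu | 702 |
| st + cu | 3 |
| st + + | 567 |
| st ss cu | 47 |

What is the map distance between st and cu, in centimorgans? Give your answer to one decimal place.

The two most frequent reciprocal classes, st + + and + ss cu, are the parental types, so the F1 was st + + / + ss cu.
The two rarest classes, st + cu and + ss +, are the double crossovers. Comparing them with the parentals, only the cu allele has switched, so cu is the middle locus and the order is ss – cu – st.
Crossovers in the cu–st interval produce the single-crossover classes + + + and st ss cu (36 + 47 = 83) plus the double crossovers (6).
RF(cu–st) = (83 + 6) / 1478 = 89/1478 = 0.0602 → 6.0 centimorgans.

6.0 centimorgans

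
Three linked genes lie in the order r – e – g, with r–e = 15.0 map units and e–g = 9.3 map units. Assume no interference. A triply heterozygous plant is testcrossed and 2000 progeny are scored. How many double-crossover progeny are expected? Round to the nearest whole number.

Map distances give recombination frequencies of 0.150 and 0.093 for the two intervals.
With no interference, expected double-crossover frequency = 0.150 × 0.093 = 0.01395.
Expected number = 0.01395 × 2000 = 27.90 ≈ 28.

28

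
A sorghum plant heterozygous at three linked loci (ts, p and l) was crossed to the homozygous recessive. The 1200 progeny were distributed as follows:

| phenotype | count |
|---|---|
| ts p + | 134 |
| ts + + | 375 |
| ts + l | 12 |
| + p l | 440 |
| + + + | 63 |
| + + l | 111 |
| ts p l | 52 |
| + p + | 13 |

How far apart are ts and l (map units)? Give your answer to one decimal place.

The two most frequent reciprocal classes, + p l and ts + +, are the parental types, so the F1 was + p l / ts + +.
The two rarest classes, + p + and ts + l, are the double crossovers. Comparing them with the parentals, only the l allele has switched, so l is the middle locus and the order is p – l – ts.
Crossovers in the l–ts interval produce the single-crossover classes ts p l and + + + (52 + 63 = 115) plus the double crossovers (25).
RF(l–ts) = (115 + 25) / 1200 = 140/1200 = 0.1167 → 11.7 map units.

11.7 map units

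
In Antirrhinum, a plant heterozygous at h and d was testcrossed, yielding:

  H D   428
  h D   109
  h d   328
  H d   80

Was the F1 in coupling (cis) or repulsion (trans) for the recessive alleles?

The two most frequent classes are H D (428) and h d (328); these are the parental (non-recombinant) types.
So the F1 carried H D on one chromosome and h d on the other — the recessive alleles are on the same chromosome (cis / coupling).

cis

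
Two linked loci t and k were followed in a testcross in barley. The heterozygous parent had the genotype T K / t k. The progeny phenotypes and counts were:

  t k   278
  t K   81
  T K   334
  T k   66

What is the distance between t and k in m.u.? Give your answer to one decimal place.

19.4 m.u.

The recombinant classes are T k and t K: 66 + 81 = 147.
Recombination frequency = 147/759 = 0.1937 ≈ 19.4%, i.e. 19.4 m.u.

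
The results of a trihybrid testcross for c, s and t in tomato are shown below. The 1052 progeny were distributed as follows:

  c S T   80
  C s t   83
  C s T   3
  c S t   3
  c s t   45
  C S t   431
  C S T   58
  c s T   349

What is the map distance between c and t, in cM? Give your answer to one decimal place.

The two most frequent reciprocal classes, C S t and c s T, are the parental types, so the F1 was C S t / c s T.
The two rarest classes, c S t and C s T, are the double crossovers. Comparing them with the parentals, only the c allele has switched, so c is the middle locus and the order is s – c – t.
Crossovers in the c–t interval produce the single-crossover classes C S T and c s t (58 + 45 = 103) plus the double crossovers (6).
RF(c–t) = (103 + 6) / 1052 = 109/1052 = 0.1036 → 10.4 cM.

10.4 cM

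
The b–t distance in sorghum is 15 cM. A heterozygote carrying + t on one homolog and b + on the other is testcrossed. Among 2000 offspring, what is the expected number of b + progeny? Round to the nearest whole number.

850

A map distance of 15 cM corresponds to a recombination frequency of 0.150.
The F1 is + t / b +, so b + is a parental gamete class with expected frequency (1 − r)/2 = 0.850/2 = 0.4250.
Expected number = 0.4250 × 2000 = 850.00 ≈ 850.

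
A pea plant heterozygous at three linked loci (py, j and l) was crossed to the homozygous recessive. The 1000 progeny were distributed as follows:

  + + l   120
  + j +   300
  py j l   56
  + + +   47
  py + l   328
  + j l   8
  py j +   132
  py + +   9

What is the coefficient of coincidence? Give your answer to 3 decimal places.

0.527

The two most frequent reciprocal classes, + j + and py + l, are the parental types, so the F1 was + j + / py + l.
The two rarest classes, + j l and py + +, are the double crossovers. Comparing them with the parentals, only the l allele has switched, so l is the middle locus and the order is j – l – py.
j–l: (103 + 17)/1000 = 0.1200; l–py: (252 + 17)/1000 = 0.2690.
Expected DCO frequency = 0.1200 × 0.2690 ≈ 0.03228; observed = 17/1000 ≈ 0.01700.
Coefficient of coincidence = 0.01700/0.03228 ≈ 0.527.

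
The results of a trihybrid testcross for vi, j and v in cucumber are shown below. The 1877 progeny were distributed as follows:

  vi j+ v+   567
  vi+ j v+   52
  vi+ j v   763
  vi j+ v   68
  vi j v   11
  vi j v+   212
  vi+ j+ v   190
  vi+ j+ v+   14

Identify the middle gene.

vi

The two most frequent reciprocal classes, vi j+ v+ and vi+ j v, are the parental types, so the F1 was vi j+ v+ / vi+ j v.
The two rarest classes, vi+ j+ v+ and vi j v, are the double crossovers. Comparing them with the parentals, only the vi allele has switched, so vi is the middle locus and the order is j – vi – v.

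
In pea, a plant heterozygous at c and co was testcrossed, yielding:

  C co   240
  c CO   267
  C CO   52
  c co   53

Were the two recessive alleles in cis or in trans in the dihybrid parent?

The two most frequent classes are C co (240) and c CO (267); these are the parental (non-recombinant) types.
So the F1 carried C co on one chromosome and c CO on the other — the recessive alleles are on opposite chromosomes (trans / repulsion).

trans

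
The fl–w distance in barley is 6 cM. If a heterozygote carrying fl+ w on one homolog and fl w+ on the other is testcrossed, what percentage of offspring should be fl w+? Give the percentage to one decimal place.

A map distance of 6 cM corresponds to a recombination frequency of 0.060.
The F1 is fl+ w / fl w+, so fl w+ is a parental gamete class with expected frequency (1 − r)/2 = 0.940/2 = 0.4700.
That is 0.4700 = 47.0% of the progeny.

47.0%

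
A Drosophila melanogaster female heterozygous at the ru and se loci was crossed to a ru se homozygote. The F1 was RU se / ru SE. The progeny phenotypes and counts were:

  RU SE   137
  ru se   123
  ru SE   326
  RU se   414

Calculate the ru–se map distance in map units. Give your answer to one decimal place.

26.0 map units

The recombinant classes are RU SE and ru se: 137 + 123 = 260.
Recombination frequency = 260/1000 = 0.2600 ≈ 26.0%, i.e. 26.0 map units.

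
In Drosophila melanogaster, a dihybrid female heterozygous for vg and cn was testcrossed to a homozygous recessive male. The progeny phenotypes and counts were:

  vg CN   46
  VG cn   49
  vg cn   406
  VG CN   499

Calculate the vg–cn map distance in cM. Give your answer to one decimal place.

The two most frequent classes, VG CN (499) and vg cn (406), are the parental types, so the F1 was VG CN / vg cn.
The recombinant classes are VG cn and vg CN: 49 + 46 = 95.
Recombination frequency = 95/1000 = 0.0950 ≈ 9.5%, i.e. 9.5 cM.

9.5 cM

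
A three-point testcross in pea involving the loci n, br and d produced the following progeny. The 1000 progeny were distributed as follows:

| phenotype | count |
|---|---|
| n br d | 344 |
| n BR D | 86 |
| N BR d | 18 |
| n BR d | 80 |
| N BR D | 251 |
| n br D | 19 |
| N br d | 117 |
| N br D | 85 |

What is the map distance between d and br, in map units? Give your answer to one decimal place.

20.2 map units

The two most frequent reciprocal classes, n br d and N BR D, are the parental types, so the F1 was n br d / N BR D.
The two rarest classes, n br D and N BR d, are the double crossovers. Comparing them with the parentals, only the d allele has switched, so d is the middle locus and the order is br – d – n.
Crossovers in the br–d interval produce the single-crossover classes n BR d and N br D (80 + 85 = 165) plus the double crossovers (37).
RF(br–d) = (165 + 37) / 1000 = 202/1000 = 0.2020 → 20.2 map units.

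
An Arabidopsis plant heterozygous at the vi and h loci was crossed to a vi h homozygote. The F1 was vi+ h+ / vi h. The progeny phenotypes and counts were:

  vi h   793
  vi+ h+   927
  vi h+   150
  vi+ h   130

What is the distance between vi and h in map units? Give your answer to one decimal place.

The recombinant classes are vi+ h and vi h+: 130 + 150 = 280.
Recombination frequency = 280/2000 = 0.1400 ≈ 14.0%, i.e. 14.0 map units.

14.0 map units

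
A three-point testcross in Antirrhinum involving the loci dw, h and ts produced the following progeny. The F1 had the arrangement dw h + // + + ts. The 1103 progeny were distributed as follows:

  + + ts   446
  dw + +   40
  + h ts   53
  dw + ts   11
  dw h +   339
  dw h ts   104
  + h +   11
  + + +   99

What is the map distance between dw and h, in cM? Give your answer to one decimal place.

10.4 cM

The two rarest classes, + h + and dw + ts, are the double crossovers. Comparing them with the parentals, only the dw allele has switched, so dw is the middle locus and the order is ts – dw – h.
Crossovers in the dw–h interval produce the single-crossover classes dw + + and + h ts (40 + 53 = 93) plus the double crossovers (22).
RF(dw–h) = (93 + 22) / 1103 = 115/1103 = 0.1043 → 10.4 cM.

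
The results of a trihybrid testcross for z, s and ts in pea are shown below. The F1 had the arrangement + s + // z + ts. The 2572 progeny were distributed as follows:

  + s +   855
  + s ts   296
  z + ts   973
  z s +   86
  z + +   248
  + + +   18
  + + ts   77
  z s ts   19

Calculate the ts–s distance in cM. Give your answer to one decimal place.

22.6 cM

The two rarest classes, + + + and z s ts, are the double crossovers. Comparing them with the parentals, only the s allele has switched, so s is the middle locus and the order is ts – s – z.
Crossovers in the ts–s interval produce the single-crossover classes + s ts and z + + (296 + 248 = 544) plus the double crossovers (37).
RF(ts–s) = (544 + 37) / 2572 = 581/2572 = 0.2259 → 22.6 cM.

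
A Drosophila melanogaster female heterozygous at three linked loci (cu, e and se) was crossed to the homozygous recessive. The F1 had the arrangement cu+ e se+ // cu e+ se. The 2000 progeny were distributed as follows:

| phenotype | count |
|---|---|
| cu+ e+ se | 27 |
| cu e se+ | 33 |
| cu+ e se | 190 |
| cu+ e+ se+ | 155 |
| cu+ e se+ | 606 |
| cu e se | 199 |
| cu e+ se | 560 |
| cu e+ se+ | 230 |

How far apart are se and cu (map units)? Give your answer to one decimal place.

24.0 map units

The two rarest classes, cu e se+ and cu+ e+ se, are the double crossovers. Comparing them with the parentals, only the cu allele has switched, so cu is the middle locus and the order is se – cu – e.
Crossovers in the se–cu interval produce the single-crossover classes cu+ e se and cu e+ se+ (190 + 230 = 420) plus the double crossovers (60).
RF(se–cu) = (420 + 60) / 2000 = 480/2000 = 0.2400 → 24.0 map units.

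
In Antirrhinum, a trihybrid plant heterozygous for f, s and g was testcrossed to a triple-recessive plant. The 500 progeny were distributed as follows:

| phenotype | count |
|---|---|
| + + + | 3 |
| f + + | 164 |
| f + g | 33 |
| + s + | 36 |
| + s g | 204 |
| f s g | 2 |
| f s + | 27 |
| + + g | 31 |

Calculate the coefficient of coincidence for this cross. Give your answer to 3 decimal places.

0.536

The two most frequent reciprocal classes, + s g and f + +, are the parental types, so the F1 was + s g / f + +.
The two rarest classes, f s g and + + +, are the double crossovers. Comparing them with the parentals, only the f allele has switched, so f is the middle locus and the order is g – f – s.
g–f: (69 + 5)/500 = 0.1480; f–s: (58 + 5)/500 = 0.1260.
Expected DCO frequency = 0.1480 × 0.1260 ≈ 0.01865; observed = 5/500 ≈ 0.01000.
Coefficient of coincidence = 0.01000/0.01865 ≈ 0.536.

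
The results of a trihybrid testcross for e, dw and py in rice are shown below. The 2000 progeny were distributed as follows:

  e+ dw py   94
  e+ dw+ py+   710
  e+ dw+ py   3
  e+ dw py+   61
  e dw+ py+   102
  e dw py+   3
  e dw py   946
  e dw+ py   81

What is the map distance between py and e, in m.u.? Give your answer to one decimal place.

10.1 m.u.

The two most frequent reciprocal classes, e+ dw+ py+ and e dw py, are the parental types, so the F1 was e+ dw+ py+ / e dw py.
The two rarest classes, e+ dw+ py and e dw py+, are the double crossovers. Comparing them with the parentals, only the py allele has switched, so py is the middle locus and the order is dw – py – e.
Crossovers in the py–e interval produce the single-crossover classes e dw+ py+ and e+ dw py (102 + 94 = 196) plus the double crossovers (6).
RF(py–e) = (196 + 6) / 2000 = 202/2000 = 0.1010 → 10.1 m.u.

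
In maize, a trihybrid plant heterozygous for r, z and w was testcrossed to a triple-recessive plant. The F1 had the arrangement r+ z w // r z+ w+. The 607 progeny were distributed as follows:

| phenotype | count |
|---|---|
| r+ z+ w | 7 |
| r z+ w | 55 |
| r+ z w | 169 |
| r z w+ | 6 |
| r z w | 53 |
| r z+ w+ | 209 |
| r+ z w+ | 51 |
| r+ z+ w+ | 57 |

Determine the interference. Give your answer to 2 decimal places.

The two rarest classes, r+ z+ w and r z w+, are the double crossovers. Comparing them with the parentals, only the z allele has switched, so z is the middle locus and the order is r – z – w.
r–z: (110 + 13)/607 = 0.2026; z–w: (106 + 13)/607 = 0.1960.
Expected DCO frequency = 0.2026 × 0.1960 ≈ 0.03971; observed = 13/607 ≈ 0.02142.
Coefficient of coincidence = 0.02142/0.03971 ≈ 0.54; interference = 1 − 0.54 = 0.46.

0.46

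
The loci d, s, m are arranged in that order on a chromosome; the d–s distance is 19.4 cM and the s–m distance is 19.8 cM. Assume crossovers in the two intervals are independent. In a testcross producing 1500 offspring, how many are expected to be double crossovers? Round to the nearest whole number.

58

Map distances give recombination frequencies of 0.194 and 0.198 for the two intervals.
With no interference, expected double-crossover frequency = 0.194 × 0.198 = 0.03841.
Expected number = 0.03841 × 1500 = 57.62 ≈ 58.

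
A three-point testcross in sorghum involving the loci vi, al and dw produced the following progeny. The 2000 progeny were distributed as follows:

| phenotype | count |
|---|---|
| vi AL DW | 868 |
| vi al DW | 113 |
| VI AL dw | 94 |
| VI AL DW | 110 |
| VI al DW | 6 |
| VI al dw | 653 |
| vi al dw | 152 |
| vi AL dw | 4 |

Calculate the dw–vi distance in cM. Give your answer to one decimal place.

The two most frequent reciprocal classes, VI al dw and vi AL DW, are the parental types, so the F1 was VI al dw / vi AL DW.
The two rarest classes, VI al DW and vi AL dw, are the double crossovers. Comparing them with the parentals, only the dw allele has switched, so dw is the middle locus and the order is vi – dw – al.
Crossovers in the vi–dw interval produce the single-crossover classes vi al dw and VI AL DW (152 + 110 = 262) plus the double crossovers (10).
RF(vi–dw) = (262 + 10) / 2000 = 272/2000 = 0.1360 → 13.6 cM.

13.6 cM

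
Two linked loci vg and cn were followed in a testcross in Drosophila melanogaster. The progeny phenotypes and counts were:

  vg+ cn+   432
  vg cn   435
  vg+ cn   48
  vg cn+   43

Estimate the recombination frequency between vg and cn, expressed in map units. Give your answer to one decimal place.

9.5 map units

The two most frequent classes, vg+ cn+ (432) and vg cn (435), are the parental types, so the F1 was vg+ cn+ / vg cn.
The recombinant classes are vg+ cn and vg cn+: 48 + 43 = 91.
Recombination frequency = 91/958 = 0.0950 ≈ 9.5%, i.e. 9.5 map units.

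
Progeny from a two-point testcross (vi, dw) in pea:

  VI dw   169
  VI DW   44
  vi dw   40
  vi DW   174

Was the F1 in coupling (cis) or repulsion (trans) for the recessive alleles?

trans

The two most frequent classes are VI dw (169) and vi DW (174); these are the parental (non-recombinant) types.
So the F1 carried VI dw on one chromosome and vi DW on the other — the recessive alleles are on opposite chromosomes (trans / repulsion).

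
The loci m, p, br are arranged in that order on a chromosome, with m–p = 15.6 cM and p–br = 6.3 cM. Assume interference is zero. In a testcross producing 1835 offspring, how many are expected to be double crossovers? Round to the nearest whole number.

18

Map distances give recombination frequencies of 0.156 and 0.063 for the two intervals.
With no interference, expected double-crossover frequency = 0.156 × 0.063 = 0.00983.
Expected number = 0.00983 × 1835 = 18.03 ≈ 18.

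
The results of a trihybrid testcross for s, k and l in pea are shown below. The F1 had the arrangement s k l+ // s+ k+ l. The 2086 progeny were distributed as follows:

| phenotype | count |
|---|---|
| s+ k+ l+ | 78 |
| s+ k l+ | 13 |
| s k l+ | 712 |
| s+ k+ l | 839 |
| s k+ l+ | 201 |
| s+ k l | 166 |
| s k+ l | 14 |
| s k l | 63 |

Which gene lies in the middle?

The two rarest classes, s+ k l+ and s k+ l, are the double crossovers. Comparing them with the parentals, only the s allele has switched, so s is the middle locus and the order is l – s – k.

s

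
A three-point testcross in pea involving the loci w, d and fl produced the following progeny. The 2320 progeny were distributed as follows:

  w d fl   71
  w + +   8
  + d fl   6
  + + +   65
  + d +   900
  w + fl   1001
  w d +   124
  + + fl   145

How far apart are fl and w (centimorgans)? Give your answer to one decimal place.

The two most frequent reciprocal classes, + d + and w + fl, are the parental types, so the F1 was + d + / w + fl.
The two rarest classes, + d fl and w + +, are the double crossovers. Comparing them with the parentals, only the fl allele has switched, so fl is the middle locus and the order is d – fl – w.
Crossovers in the fl–w interval produce the single-crossover classes w d + and + + fl (124 + 145 = 269) plus the double crossovers (14).
RF(fl–w) = (269 + 14) / 2320 = 283/2320 = 0.1220 → 12.2 centimorgans.

12.2 centimorgans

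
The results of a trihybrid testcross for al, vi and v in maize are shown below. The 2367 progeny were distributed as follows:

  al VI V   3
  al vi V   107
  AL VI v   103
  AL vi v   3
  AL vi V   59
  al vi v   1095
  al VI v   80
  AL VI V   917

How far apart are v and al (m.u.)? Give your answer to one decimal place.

9.1 m.u.

The two most frequent reciprocal classes, al vi v and AL VI V, are the parental types, so the F1 was al vi v / AL VI V.
The two rarest classes, AL vi v and al VI V, are the double crossovers. Comparing them with the parentals, only the al allele has switched, so al is the middle locus and the order is vi – al – v.
Crossovers in the al–v interval produce the single-crossover classes al vi V and AL VI v (107 + 103 = 210) plus the double crossovers (6).
RF(al–v) = (210 + 6) / 2367 = 216/2367 = 0.0913 → 9.1 m.u.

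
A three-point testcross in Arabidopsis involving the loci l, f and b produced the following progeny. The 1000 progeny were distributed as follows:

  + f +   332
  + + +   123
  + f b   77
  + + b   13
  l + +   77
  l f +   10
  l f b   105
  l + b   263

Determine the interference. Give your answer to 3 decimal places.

0.482

The two most frequent reciprocal classes, l + b and + f +, are the parental types, so the F1 was l + b / + f +.
The two rarest classes, + + b and l f +, are the double crossovers. Comparing them with the parentals, only the l allele has switched, so l is the middle locus and the order is b – l – f.
b–l: (154 + 23)/1000 = 0.1770; l–f: (228 + 23)/1000 = 0.2510.
Expected DCO frequency = 0.1770 × 0.2510 ≈ 0.04443; observed = 23/1000 ≈ 0.02300.
Coefficient of coincidence = 0.02300/0.04443 ≈ 0.518; interference = 1 − 0.518 = 0.482.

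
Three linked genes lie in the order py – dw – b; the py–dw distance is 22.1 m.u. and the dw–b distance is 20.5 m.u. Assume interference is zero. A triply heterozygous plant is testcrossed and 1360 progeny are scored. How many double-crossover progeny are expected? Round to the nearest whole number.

62

Map distances give recombination frequencies of 0.221 and 0.205 for the two intervals.
With no interference, expected double-crossover frequency = 0.221 × 0.205 = 0.04530.
Expected number = 0.04530 × 1360 = 61.61 ≈ 62.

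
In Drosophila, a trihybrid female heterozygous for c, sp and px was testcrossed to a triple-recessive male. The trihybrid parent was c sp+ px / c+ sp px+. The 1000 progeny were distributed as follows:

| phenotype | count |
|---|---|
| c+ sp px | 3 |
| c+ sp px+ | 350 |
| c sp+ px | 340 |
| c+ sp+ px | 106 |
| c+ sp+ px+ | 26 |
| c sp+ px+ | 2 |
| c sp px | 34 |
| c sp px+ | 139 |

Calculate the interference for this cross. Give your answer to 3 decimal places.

The two rarest classes, c sp+ px+ and c+ sp px, are the double crossovers. Comparing them with the parentals, only the px allele has switched, so px is the middle locus and the order is sp – px – c.
sp–px: (60 + 5)/1000 = 0.0650; px–c: (245 + 5)/1000 = 0.2500.
Expected DCO frequency = 0.0650 × 0.2500 ≈ 0.01625; observed = 5/1000 ≈ 0.00500.
Coefficient of coincidence = 0.00500/0.01625 ≈ 0.308; interference = 1 − 0.308 = 0.692.

0.692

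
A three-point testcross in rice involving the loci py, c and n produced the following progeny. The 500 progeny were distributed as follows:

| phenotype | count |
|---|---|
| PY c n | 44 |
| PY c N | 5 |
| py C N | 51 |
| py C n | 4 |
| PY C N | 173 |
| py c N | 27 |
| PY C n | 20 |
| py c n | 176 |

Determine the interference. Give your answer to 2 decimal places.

The two most frequent reciprocal classes, py c n and PY C N, are the parental types, so the F1 was py c n / PY C N.
The two rarest classes, py C n and PY c N, are the double crossovers. Comparing them with the parentals, only the c allele has switched, so c is the middle locus and the order is py – c – n.
py–c: (95 + 9)/500 = 0.2080; c–n: (47 + 9)/500 = 0.1120.
Expected DCO frequency = 0.2080 × 0.1120 ≈ 0.02330; observed = 9/500 ≈ 0.01800.
Coefficient of coincidence = 0.01800/0.02330 ≈ 0.77; interference = 1 − 0.77 = 0.23.

0.23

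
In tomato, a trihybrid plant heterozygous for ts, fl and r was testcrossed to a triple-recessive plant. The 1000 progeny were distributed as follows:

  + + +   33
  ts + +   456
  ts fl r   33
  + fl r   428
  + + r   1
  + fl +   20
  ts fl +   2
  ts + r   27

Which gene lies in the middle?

fl

The two most frequent reciprocal classes, ts + + and + fl r, are the parental types, so the F1 was ts + + / + fl r.
The two rarest classes, ts fl + and + + r, are the double crossovers. Comparing them with the parentals, only the fl allele has switched, so fl is the middle locus and the order is r – fl – ts.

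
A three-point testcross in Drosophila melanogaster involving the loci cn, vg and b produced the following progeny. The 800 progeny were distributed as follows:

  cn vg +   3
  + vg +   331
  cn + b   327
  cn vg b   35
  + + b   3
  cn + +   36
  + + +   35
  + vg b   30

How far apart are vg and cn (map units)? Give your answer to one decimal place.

The two most frequent reciprocal classes, cn + b and + vg +, are the parental types, so the F1 was cn + b / + vg +.
The two rarest classes, + + b and cn vg +, are the double crossovers. Comparing them with the parentals, only the cn allele has switched, so cn is the middle locus and the order is b – cn – vg.
Crossovers in the cn–vg interval produce the single-crossover classes cn vg b and + + + (35 + 35 = 70) plus the double crossovers (6).
RF(cn–vg) = (70 + 6) / 800 = 76/800 = 0.0950 → 9.5 map units.

9.5 map units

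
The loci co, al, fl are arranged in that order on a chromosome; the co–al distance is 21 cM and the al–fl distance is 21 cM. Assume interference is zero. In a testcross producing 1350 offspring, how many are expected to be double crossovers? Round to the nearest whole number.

60

Map distances give recombination frequencies of 0.210 and 0.210 for the two intervals.
With no interference, expected double-crossover frequency = 0.210 × 0.210 = 0.04410.
Expected number = 0.04410 × 1350 = 59.53 ≈ 60.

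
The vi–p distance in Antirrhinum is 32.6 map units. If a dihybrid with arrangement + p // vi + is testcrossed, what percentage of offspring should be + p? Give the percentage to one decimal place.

A map distance of 32.6 map units corresponds to a recombination frequency of 0.326.
The F1 is + p / vi +, so + p is a parental gamete class with expected frequency (1 − r)/2 = 0.674/2 = 0.3370.
That is 0.3370 = 33.7% of the progeny.

33.7%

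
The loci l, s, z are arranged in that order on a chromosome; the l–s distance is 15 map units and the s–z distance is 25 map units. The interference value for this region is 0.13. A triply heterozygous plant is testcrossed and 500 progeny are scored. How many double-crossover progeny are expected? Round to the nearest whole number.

Map distances give recombination frequencies of 0.150 and 0.250 for the two intervals.
With interference 0.13 (so coincidence = 0.87), expected double-crossover frequency = 0.150 × 0.250 × 0.87 = 0.03263.
Expected number = 0.03263 × 500 = 16.31 ≈ 16.

16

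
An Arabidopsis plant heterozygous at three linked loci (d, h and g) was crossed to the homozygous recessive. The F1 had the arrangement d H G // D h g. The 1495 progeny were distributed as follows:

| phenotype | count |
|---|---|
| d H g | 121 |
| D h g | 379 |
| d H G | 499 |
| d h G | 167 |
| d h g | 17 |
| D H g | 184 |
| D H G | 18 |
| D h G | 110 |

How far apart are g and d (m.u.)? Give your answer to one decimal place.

The two rarest classes, D H G and d h g, are the double crossovers. Comparing them with the parentals, only the d allele has switched, so d is the middle locus and the order is h – d – g.
Crossovers in the d–g interval produce the single-crossover classes d H g and D h G (121 + 110 = 231) plus the double crossovers (35).
RF(d–g) = (231 + 35) / 1495 = 266/1495 = 0.1779 → 17.8 m.u.

17.8 m.u.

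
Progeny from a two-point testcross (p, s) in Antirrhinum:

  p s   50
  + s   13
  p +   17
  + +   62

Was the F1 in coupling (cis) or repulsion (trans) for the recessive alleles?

The two most frequent classes are + + (62) and p s (50); these are the parental (non-recombinant) types.
So the F1 carried + + on one chromosome and p s on the other — the recessive alleles are on the same chromosome (cis / coupling).

cis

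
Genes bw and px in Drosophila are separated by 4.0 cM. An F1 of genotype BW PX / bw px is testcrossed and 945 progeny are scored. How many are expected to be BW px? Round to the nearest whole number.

19

A map distance of 4.0 cM corresponds to a recombination frequency of 0.040.
The F1 is BW PX / bw px, so BW px is a recombinant gamete class with expected frequency r/2 = 0.040/2 = 0.0200.
Expected number = 0.0200 × 945 = 18.90 ≈ 19.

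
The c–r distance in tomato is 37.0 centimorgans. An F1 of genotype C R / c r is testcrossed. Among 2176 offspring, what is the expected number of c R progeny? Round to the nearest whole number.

A map distance of 37.0 centimorgans corresponds to a recombination frequency of 0.370.
The F1 is C R / c r, so c R is a recombinant gamete class with expected frequency r/2 = 0.370/2 = 0.1850.
Expected number = 0.1850 × 2176 = 402.56 ≈ 403.

403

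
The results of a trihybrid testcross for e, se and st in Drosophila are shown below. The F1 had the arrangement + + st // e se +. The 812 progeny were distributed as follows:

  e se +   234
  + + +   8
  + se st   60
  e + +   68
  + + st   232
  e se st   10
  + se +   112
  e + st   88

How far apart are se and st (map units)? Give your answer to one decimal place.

The two rarest classes, + + + and e se st, are the double crossovers. Comparing them with the parentals, only the st allele has switched, so st is the middle locus and the order is e – st – se.
Crossovers in the st–se interval produce the single-crossover classes + se st and e + + (60 + 68 = 128) plus the double crossovers (18).
RF(st–se) = (128 + 18) / 812 = 146/812 = 0.1798 → 18.0 map units.

18.0 map units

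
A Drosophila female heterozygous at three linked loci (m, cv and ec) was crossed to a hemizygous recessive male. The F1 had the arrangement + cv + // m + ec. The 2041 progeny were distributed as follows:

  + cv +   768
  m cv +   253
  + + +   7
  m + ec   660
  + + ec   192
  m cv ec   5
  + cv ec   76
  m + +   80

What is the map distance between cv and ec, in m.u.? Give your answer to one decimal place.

The two rarest classes, + + + and m cv ec, are the double crossovers. Comparing them with the parentals, only the cv allele has switched, so cv is the middle locus and the order is m – cv – ec.
Crossovers in the cv–ec interval produce the single-crossover classes + cv ec and m + + (76 + 80 = 156) plus the double crossovers (12).
RF(cv–ec) = (156 + 12) / 2041 = 168/2041 = 0.0823 → 8.2 m.u.

8.2 m.u.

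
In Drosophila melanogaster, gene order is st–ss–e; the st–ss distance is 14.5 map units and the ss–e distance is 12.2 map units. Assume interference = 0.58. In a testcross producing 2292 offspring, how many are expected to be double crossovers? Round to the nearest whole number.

17

Map distances give recombination frequencies of 0.145 and 0.122 for the two intervals.
With interference 0.58 (so coincidence = 0.42), expected double-crossover frequency = 0.145 × 0.122 × 0.42 = 0.00743.
Expected number = 0.00743 × 2292 = 17.03 ≈ 17.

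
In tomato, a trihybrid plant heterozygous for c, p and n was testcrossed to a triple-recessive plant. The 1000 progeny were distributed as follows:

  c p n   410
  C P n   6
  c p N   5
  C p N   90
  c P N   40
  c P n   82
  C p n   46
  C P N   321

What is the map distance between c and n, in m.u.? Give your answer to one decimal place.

9.7 m.u.

The two most frequent reciprocal classes, C P N and c p n, are the parental types, so the F1 was C P N / c p n.
The two rarest classes, C P n and c p N, are the double crossovers. Comparing them with the parentals, only the n allele has switched, so n is the middle locus and the order is c – n – p.
Crossovers in the c–n interval produce the single-crossover classes c P N and C p n (40 + 46 = 86) plus the double crossovers (11).
RF(c–n) = (86 + 11) / 1000 = 97/1000 = 0.0970 → 9.7 m.u.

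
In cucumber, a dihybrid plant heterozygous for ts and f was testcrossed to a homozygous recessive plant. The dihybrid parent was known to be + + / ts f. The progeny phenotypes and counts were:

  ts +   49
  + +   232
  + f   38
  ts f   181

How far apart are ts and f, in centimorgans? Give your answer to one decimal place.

17.4 centimorgans

The recombinant classes are + f and ts +: 38 + 49 = 87.
Recombination frequency = 87/500 = 0.1740 ≈ 17.4%, i.e. 17.4 centimorgans.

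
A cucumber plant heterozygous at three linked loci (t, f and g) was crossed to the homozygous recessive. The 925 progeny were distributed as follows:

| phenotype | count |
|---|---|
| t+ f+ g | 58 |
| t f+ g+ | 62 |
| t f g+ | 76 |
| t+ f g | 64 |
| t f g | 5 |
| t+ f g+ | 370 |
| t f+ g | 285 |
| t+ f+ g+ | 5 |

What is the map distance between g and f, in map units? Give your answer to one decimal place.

14.7 map units

The two most frequent reciprocal classes, t f+ g and t+ f g+, are the parental types, so the F1 was t f+ g / t+ f g+.
The two rarest classes, t f g and t+ f+ g+, are the double crossovers. Comparing them with the parentals, only the f allele has switched, so f is the middle locus and the order is t – f – g.
Crossovers in the f–g interval produce the single-crossover classes t f+ g+ and t+ f g (62 + 64 = 126) plus the double crossovers (10).
RF(f–g) = (126 + 10) / 925 = 136/925 = 0.1470 → 14.7 map units.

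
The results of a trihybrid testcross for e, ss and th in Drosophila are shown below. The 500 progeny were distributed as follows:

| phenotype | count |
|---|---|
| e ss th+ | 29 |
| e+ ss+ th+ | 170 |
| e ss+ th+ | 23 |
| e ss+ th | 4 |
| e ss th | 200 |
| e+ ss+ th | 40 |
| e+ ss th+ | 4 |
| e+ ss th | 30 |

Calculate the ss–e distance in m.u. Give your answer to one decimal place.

The two most frequent reciprocal classes, e ss th and e+ ss+ th+, are the parental types, so the F1 was e ss th / e+ ss+ th+.
The two rarest classes, e ss+ th and e+ ss th+, are the double crossovers. Comparing them with the parentals, only the ss allele has switched, so ss is the middle locus and the order is th – ss – e.
Crossovers in the ss–e interval produce the single-crossover classes e+ ss th and e ss+ th+ (30 + 23 = 53) plus the double crossovers (8).
RF(ss–e) = (53 + 8) / 500 = 61/500 = 0.1220 → 12.2 m.u.

12.2 m.u.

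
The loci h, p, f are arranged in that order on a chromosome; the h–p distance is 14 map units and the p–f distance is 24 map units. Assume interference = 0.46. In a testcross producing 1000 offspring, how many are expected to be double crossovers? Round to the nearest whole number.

Map distances give recombination frequencies of 0.140 and 0.240 for the two intervals.
With interference 0.46 (so coincidence = 0.54), expected double-crossover frequency = 0.140 × 0.240 × 0.54 = 0.01814.
Expected number = 0.01814 × 1000 = 18.14 ≈ 18.

18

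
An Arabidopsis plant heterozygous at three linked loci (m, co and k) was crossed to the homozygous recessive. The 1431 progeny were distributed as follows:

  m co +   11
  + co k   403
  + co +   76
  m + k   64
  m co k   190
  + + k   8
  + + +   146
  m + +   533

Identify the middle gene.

co

The two most frequent reciprocal classes, + co k and m + +, are the parental types, so the F1 was + co k / m + +.
The two rarest classes, + + k and m co +, are the double crossovers. Comparing them with the parentals, only the co allele has switched, so co is the middle locus and the order is m – co – k.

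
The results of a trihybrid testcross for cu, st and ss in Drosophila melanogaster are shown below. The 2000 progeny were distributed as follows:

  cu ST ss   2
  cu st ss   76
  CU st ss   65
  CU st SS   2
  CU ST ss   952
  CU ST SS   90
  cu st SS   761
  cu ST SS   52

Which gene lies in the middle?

The two most frequent reciprocal classes, cu st SS and CU ST ss, are the parental types, so the F1 was cu st SS / CU ST ss.
The two rarest classes, CU st SS and cu ST ss, are the double crossovers. Comparing them with the parentals, only the cu allele has switched, so cu is the middle locus and the order is ss – cu – st.

cu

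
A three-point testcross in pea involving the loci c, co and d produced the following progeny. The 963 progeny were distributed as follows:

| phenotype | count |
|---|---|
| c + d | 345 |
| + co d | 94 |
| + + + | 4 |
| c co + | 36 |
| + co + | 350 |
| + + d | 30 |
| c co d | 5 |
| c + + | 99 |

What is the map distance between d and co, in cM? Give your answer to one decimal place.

21.0 cM

The two most frequent reciprocal classes, c + d and + co +, are the parental types, so the F1 was c + d / + co +.
The two rarest classes, c co d and + + +, are the double crossovers. Comparing them with the parentals, only the co allele has switched, so co is the middle locus and the order is d – co – c.
Crossovers in the d–co interval produce the single-crossover classes c + + and + co d (99 + 94 = 193) plus the double crossovers (9).
RF(d–co) = (193 + 9) / 963 = 202/963 = 0.2098 → 21.0 cM.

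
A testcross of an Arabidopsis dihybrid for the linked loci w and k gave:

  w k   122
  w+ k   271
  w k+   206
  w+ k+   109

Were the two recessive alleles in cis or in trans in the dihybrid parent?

trans

The two most frequent classes are w+ k (271) and w k+ (206); these are the parental (non-recombinant) types.
So the F1 carried w+ k on one chromosome and w k+ on the other — the recessive alleles are on opposite chromosomes (trans / repulsion).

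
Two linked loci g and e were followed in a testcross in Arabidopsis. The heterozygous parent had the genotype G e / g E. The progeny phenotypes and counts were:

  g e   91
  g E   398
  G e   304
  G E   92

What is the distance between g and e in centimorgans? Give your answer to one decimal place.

The recombinant classes are G E and g e: 92 + 91 = 183.
Recombination frequency = 183/885 = 0.2068 ≈ 20.7%, i.e. 20.7 centimorgans.

20.7 centimorgans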